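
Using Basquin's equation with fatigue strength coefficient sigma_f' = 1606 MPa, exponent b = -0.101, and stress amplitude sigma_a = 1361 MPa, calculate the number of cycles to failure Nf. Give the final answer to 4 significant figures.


sigma_a = sigma_f' * (2*Nf)^b
2*Nf = (sigma_a / sigma_f')^(1/b)
2*Nf = (1361 / 1606)^(1/-0.101)
2*Nf = 5.1494
Nf = 2.575 cycles


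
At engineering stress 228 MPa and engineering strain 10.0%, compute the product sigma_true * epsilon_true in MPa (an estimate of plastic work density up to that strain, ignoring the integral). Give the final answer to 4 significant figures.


sigma_true = sigma_eng * (1 + epsilon_eng)
sigma_true = 228 * (1 + 0.1) = 250.8 MPa
epsilon_true = ln(1 + epsilon_eng)
epsilon_true = ln(1 + 0.1) = 0.0953102
sigma_true * epsilon_true = 250.8 * 0.0953102 = 23.9 MPa


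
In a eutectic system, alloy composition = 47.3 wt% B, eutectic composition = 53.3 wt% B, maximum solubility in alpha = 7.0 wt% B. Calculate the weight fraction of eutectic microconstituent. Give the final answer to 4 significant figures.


f_primary = (C_e - C0) / (C_e - C_alpha_max)
f_primary = (53.3 - 47.3) / (53.3 - 7.0)
f_primary = 0.12959
f_eutectic = 1 - 0.12959 = 0.8704


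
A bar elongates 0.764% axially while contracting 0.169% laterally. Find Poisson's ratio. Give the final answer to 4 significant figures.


nu = -epsilon_lat / epsilon_axial
Lateral strain is contraction (negative), so using magnitudes:
nu = 0.169 / 0.764
nu = 0.2212


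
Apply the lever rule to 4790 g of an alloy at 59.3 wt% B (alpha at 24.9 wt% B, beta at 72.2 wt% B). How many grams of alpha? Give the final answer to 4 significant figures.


f_alpha = (C_beta - C0) / (C_beta - C_alpha)
f_alpha = (72.2 - 59.3) / (72.2 - 24.9) = 0.272727
m_alpha = f_alpha * m_total = 0.272727 * 4790 = 1306 g


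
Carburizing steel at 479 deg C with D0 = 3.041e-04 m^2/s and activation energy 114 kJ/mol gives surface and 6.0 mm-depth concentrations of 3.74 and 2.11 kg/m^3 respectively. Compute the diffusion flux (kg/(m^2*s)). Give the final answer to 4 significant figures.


Step 1: D = D0 * exp(-Qd/(R*T))
T = 479 + 273.15 = 752.15 K
D = 3.041e-04 * exp(-114e3 / (8.314 * 752.15)) = 3.67926e-12 m^2/s
Step 2: J = D * (C1 - C2) / dx
J = 3.67926e-12 * (3.74 - 2.11) / 6e-03
J = 9.995e-10 kg/(m^2*s)


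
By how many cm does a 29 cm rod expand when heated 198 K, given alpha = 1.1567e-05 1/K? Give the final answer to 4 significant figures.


dL = L0 * alpha * dT
dL = 29 * 1.1567e-05 * 198
dL = 0.06642 cm


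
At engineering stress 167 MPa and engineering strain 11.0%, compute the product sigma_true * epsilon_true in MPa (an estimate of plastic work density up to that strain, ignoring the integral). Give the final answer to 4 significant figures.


sigma_true = sigma_eng * (1 + epsilon_eng)
sigma_true = 167 * (1 + 0.11) = 185.37 MPa
epsilon_true = ln(1 + epsilon_eng)
epsilon_true = ln(1 + 0.11) = 0.10436
sigma_true * epsilon_true = 185.37 * 0.10436 = 19.35 MPa


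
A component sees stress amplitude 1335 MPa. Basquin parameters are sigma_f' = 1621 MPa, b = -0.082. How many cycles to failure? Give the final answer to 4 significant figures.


sigma_a = sigma_f' * (2*Nf)^b
2*Nf = (sigma_a / sigma_f')^(1/b)
2*Nf = (1335 / 1621)^(1/-0.082)
2*Nf = 10.6677
Nf = 5.334 cycles


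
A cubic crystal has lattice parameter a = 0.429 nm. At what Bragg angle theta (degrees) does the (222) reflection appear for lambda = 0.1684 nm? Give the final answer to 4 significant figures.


d = a / sqrt(h^2+k^2+l^2)
d = 0.429 / sqrt(12) = 0.123842 nm
lambda = 2*d*sin(theta)  =>  sin(theta) = lambda / (2*d)
sin(theta) = 0.1684 / (2 * 0.123842) = 0.679901
theta = 42.84 deg


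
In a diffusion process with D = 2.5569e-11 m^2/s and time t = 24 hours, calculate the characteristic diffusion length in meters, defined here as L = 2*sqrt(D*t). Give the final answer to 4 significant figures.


t = 24 hr = 86400 s
Diffusion length = 2*sqrt(D*t)
= 2*sqrt(2.5569e-11 * 86400)
= 2.973e-03 m


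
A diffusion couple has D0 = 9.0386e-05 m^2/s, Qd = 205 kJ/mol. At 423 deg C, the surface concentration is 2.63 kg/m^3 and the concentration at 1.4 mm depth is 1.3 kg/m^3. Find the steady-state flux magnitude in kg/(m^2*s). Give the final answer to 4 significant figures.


Step 1: D = D0 * exp(-Qd/(R*T))
T = 423 + 273.15 = 696.15 K
D = 9.0386e-05 * exp(-205e3 / (8.314 * 696.15)) = 3.74678e-20 m^2/s
Step 2: J = D * (C1 - C2) / dx
J = 3.74678e-20 * (2.63 - 1.3) / 1.4e-03
J = 3.559e-17 kg/(m^2*s)


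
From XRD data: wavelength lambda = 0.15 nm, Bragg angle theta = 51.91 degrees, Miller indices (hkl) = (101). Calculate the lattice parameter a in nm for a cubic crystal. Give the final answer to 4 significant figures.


d = lambda / (2*sin(theta))
d = 0.15 / (2*sin(51.91 deg))
d = 0.0952934 nm
a = d * sqrt(h^2+k^2+l^2) = 0.0952934 * sqrt(2)
a = 0.1348 nm


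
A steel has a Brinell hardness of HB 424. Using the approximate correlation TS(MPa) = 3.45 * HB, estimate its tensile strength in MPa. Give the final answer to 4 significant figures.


TS (MPa) = 3.45 * HB
TS = 3.45 * 424
TS = 1463 MPa


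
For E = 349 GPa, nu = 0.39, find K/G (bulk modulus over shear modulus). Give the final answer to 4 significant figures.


G = E / (2*(1+nu))
G = 349 / (2*(1+0.39)) = 125.54 GPa
K = E / (3*(1-2*nu))
K = 349 / (3*(1-2*0.39)) = 528.788 GPa
K/G = 528.788 / 125.54 = 4.212


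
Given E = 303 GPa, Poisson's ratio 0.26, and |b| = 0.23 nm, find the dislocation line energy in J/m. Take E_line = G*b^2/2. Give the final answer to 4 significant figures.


Step 1: G = E / (2*(1+nu))
G = 303 / (2*(1+0.26)) = 120.238 GPa = 1.20238e+11 Pa
Step 2: E_line = G*b^2/2
b = 0.23 nm = 2.3e-10 m
E_line = 0.5 * 1.20238e+11 * (2.3e-10)^2 = 3.18e-09 J/m


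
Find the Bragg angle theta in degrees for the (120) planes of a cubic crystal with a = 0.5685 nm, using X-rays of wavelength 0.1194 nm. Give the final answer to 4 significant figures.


d = a / sqrt(h^2+k^2+l^2)
d = 0.5685 / sqrt(5) = 0.254241 nm
lambda = 2*d*sin(theta)  =>  sin(theta) = lambda / (2*d)
sin(theta) = 0.1194 / (2 * 0.254241) = 0.234817
theta = 13.58 deg


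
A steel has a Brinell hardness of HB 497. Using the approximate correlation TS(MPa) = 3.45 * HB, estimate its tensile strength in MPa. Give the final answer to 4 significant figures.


TS (MPa) = 3.45 * HB
TS = 3.45 * 497
TS = 1715 MPa


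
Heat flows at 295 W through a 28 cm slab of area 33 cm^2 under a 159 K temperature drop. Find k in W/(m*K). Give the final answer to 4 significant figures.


k = Q*L / (A*dT)
L = 0.28 m, A = 3.3e-03 m^2
k = 295 * 0.28 / (3.3e-03 * 159)
k = 157.4 W/(m*K)


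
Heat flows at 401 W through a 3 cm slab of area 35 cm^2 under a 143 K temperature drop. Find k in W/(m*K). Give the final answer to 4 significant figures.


k = Q*L / (A*dT)
L = 0.03 m, A = 3.5e-03 m^2
k = 401 * 0.03 / (3.5e-03 * 143)
k = 24.04 W/(m*K)


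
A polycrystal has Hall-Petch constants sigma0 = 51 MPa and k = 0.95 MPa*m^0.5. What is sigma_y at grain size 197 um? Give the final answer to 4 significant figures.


sigma_y = sigma0 + k / sqrt(d)
d = 197 um = 1.97e-04 m
sigma_y = 51 + 0.95 / sqrt(1.97e-04)
sigma_y = 118.7 MPa


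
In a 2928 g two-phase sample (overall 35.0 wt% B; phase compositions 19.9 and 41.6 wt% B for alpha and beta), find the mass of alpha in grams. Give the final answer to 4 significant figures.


f_alpha = (C_beta - C0) / (C_beta - C_alpha)
f_alpha = (41.6 - 35.0) / (41.6 - 19.9) = 0.304147
m_alpha = f_alpha * m_total = 0.304147 * 2928 = 890.5 g


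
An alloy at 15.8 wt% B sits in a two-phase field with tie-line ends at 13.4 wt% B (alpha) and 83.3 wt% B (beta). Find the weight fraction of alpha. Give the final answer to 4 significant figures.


f_alpha = (C_beta - C0) / (C_beta - C_alpha)
f_alpha = (83.3 - 15.8) / (83.3 - 13.4)
f_alpha = 0.9657


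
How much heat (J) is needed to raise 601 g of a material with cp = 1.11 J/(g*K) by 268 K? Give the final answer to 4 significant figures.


Q = m * cp * dT
Q = 601 * 1.11 * 268
Q = 178800 J


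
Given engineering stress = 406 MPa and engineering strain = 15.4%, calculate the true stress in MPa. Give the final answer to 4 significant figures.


sigma_true = sigma_eng * (1 + epsilon_eng)
sigma_true = 406 * (1 + 0.154)
sigma_true = 468.5 MPa


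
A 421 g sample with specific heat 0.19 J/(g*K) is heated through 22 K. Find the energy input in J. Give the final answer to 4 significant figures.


Q = m * cp * dT
Q = 421 * 0.19 * 22
Q = 1760 J


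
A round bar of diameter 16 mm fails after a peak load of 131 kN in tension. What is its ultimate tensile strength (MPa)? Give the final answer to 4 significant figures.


A0 = pi*(d/2)^2 = pi*(16/2)^2 = 201.062 mm^2
UTS = F_max / A0 = 131*1000 / 201.062
UTS = 651.5 MPa


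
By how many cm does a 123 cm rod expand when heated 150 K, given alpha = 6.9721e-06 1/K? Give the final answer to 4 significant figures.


dL = L0 * alpha * dT
dL = 123 * 6.9721e-06 * 150
dL = 0.1286 cm


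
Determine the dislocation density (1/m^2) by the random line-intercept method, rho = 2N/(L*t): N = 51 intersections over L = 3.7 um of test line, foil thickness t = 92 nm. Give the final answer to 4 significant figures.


rho = 2N / (L * t)
L = 3.7 um = 3.7e-06 m, t = 92 nm = 9.2e-08 m
rho = 2 * 51 / (3.7e-06 * 9.2e-08)
rho = 2.996e+14 1/m^2


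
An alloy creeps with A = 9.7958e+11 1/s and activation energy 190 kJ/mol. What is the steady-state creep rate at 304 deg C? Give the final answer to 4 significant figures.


rate = A * exp(-Q / (R*T))
T = 304 + 273.15 = 577.15 K
rate = 9.7958e+11 * exp(-190e3 / (8.314 * 577.15))
rate = 6.231e-06 1/s


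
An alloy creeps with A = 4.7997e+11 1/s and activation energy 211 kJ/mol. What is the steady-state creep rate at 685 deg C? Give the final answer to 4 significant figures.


rate = A * exp(-Q / (R*T))
T = 685 + 273.15 = 958.15 K
rate = 4.7997e+11 * exp(-211e3 / (8.314 * 958.15))
rate = 1.506 1/s


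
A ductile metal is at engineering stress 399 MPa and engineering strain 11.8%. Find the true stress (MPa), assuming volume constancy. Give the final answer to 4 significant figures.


sigma_true = sigma_eng * (1 + epsilon_eng)
sigma_true = 399 * (1 + 0.118)
sigma_true = 446.1 MPa


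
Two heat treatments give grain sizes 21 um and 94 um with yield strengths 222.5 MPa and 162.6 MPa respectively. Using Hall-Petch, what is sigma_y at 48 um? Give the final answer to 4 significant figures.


sigma_y = sigma0 + k / sqrt(d)
1/sqrt(d1) = 1/sqrt(2.1e-05) = 218.218;  1/sqrt(d2) = 103.142
k = (sigma1 - sigma2) / (1/sqrt(d1) - 1/sqrt(d2)) = (222.5 - 162.6) / (218.218 - 103.142) = 0.520527 MPa*m^0.5
sigma0 = sigma1 - k/sqrt(d1) = 222.5 - 0.520527*218.218 = 108.912 MPa
sigma_y(d3) = 108.912 + 0.520527 / sqrt(4.8e-05) = 184 MPa


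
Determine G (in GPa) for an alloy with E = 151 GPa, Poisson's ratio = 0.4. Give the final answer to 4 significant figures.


G = E / (2*(1+nu))
G = 151 / (2*(1+0.4))
G = 53.93 GPa


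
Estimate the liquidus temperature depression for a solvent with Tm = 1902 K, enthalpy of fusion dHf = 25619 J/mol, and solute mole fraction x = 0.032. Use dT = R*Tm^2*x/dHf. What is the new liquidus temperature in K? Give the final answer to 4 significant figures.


dT = R*Tm^2*x / dHf
dT = 8.314 * 1902^2 * 0.032 / 25619
dT = 37.5681 K
T_new = 1902 - 37.5681 = 1864 K


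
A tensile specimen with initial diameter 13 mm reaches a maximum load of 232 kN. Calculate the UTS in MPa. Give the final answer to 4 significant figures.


A0 = pi*(d/2)^2 = pi*(13/2)^2 = 132.732 mm^2
UTS = F_max / A0 = 232*1000 / 132.732
UTS = 1748 MPa


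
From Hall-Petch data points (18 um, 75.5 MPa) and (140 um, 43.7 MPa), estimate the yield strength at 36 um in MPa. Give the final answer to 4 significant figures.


sigma_y = sigma0 + k / sqrt(d)
1/sqrt(d1) = 1/sqrt(1.8e-05) = 235.702;  1/sqrt(d2) = 84.5154
k = (sigma1 - sigma2) / (1/sqrt(d1) - 1/sqrt(d2)) = (75.5 - 43.7) / (235.702 - 84.5154) = 0.210336 MPa*m^0.5
sigma0 = sigma1 - k/sqrt(d1) = 75.5 - 0.210336*235.702 = 25.9234 MPa
sigma_y(d3) = 25.9234 + 0.210336 / sqrt(3.6e-05) = 60.98 MPa


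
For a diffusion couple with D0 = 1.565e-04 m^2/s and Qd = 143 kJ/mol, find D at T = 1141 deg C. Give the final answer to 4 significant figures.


D = D0 * exp(-Qd / (R*T))
T = 1414.15 K
D = 1.565e-04 * exp(-143e3 / (8.314 * 1414.15))
D = 8.172e-10 m^2/s


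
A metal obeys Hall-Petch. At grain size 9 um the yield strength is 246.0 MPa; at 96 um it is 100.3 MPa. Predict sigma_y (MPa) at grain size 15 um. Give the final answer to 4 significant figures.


sigma_y = sigma0 + k / sqrt(d)
1/sqrt(d1) = 1/sqrt(9e-06) = 333.333;  1/sqrt(d2) = 102.062
k = (sigma1 - sigma2) / (1/sqrt(d1) - 1/sqrt(d2)) = (246.0 - 100.3) / (333.333 - 102.062) = 0.629996 MPa*m^0.5
sigma0 = sigma1 - k/sqrt(d1) = 246.0 - 0.629996*333.333 = 36.0013 MPa
sigma_y(d3) = 36.0013 + 0.629996 / sqrt(1.5e-05) = 198.7 MPa


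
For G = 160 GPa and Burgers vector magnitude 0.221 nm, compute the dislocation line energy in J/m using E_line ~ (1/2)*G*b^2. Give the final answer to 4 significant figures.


E = G*b^2/2
b = 0.221 nm = 2.21e-10 m
G = 160 GPa = 1.6e+11 Pa
E = 0.5 * 1.6e+11 * (2.21e-10)^2
E = 3.907e-09 J/m


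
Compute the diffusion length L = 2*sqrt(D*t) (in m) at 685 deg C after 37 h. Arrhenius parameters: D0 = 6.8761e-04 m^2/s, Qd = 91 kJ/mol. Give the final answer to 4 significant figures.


Step 1: D = D0 * exp(-Qd/(R*T))
T = 958.15 K
D = 6.8761e-04 * exp(-91e3 / (8.314 * 958.15)) = 7.51959e-09 m^2/s
Step 2: L = 2*sqrt(D*t)
t = 37 h = 133200 s
L = 2*sqrt(7.51959e-09 * 133200) = 0.0633 m


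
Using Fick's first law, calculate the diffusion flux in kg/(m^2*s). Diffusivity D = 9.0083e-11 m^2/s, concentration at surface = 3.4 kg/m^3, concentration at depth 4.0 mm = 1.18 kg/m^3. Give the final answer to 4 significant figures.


J = -D * (dC/dx) = D * (C1 - C2) / dx
J = 9.0083e-11 * (3.4 - 1.18) / 4e-03
J = 5e-08 kg/(m^2*s)


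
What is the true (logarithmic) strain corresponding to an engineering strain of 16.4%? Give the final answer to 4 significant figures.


epsilon_true = ln(1 + epsilon_eng)
epsilon_true = ln(1 + 0.164)
epsilon_true = 0.1519


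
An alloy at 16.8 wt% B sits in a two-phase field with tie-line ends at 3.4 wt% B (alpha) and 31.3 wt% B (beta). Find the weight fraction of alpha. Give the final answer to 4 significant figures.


f_alpha = (C_beta - C0) / (C_beta - C_alpha)
f_alpha = (31.3 - 16.8) / (31.3 - 3.4)
f_alpha = 0.5197


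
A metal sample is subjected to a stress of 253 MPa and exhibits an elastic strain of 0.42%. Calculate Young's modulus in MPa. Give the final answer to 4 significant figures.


E = sigma / epsilon
epsilon = 0.42% = 4.2e-03
E = 253 / 4.2e-03
E = 60240 MPa


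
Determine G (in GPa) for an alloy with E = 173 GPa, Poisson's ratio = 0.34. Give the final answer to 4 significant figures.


G = E / (2*(1+nu))
G = 173 / (2*(1+0.34))
G = 64.55 GPa


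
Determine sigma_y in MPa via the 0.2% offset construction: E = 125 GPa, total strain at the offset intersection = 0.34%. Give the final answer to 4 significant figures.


Offset strain = 0.002
Elastic strain at yield = total_strain - offset = 3.4e-03 - 0.002 = 1.4e-03
sigma_y = E * elastic_strain = 125000 * 1.4e-03
sigma_y = 175 MPa


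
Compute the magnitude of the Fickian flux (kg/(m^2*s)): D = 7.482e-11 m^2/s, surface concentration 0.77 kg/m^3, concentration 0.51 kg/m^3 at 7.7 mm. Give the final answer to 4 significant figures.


J = -D * (dC/dx) = D * (C1 - C2) / dx
J = 7.482e-11 * (0.77 - 0.51) / 7.7e-03
J = 2.526e-09 kg/(m^2*s)


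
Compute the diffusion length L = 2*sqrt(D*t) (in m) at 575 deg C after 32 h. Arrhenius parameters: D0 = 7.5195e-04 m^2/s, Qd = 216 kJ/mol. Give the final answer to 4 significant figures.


Step 1: D = D0 * exp(-Qd/(R*T))
T = 848.15 K
D = 7.5195e-04 * exp(-216e3 / (8.314 * 848.15)) = 3.74121e-17 m^2/s
Step 2: L = 2*sqrt(D*t)
t = 32 h = 115200 s
L = 2*sqrt(3.74121e-17 * 115200) = 4.152e-06 m


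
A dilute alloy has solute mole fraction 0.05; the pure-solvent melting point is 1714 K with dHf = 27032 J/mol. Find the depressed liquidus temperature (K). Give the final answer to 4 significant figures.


dT = R*Tm^2*x / dHf
dT = 8.314 * 1714^2 * 0.05 / 27032
dT = 45.1776 K
T_new = 1714 - 45.1776 = 1669 K


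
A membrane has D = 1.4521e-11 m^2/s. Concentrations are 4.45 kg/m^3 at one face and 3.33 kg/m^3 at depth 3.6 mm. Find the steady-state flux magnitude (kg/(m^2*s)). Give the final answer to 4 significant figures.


J = -D * (dC/dx) = D * (C1 - C2) / dx
J = 1.4521e-11 * (4.45 - 3.33) / 3.6e-03
J = 4.518e-09 kg/(m^2*s)


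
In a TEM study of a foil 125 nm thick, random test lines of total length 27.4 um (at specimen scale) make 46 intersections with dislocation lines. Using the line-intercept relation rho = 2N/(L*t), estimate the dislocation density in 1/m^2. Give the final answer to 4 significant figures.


rho = 2N / (L * t)
L = 27.4 um = 2.74e-05 m, t = 125 nm = 1.25e-07 m
rho = 2 * 46 / (2.74e-05 * 1.25e-07)
rho = 2.686e+13 1/m^2


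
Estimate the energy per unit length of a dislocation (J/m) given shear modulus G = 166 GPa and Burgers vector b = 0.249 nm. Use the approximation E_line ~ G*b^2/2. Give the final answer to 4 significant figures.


E = G*b^2/2
b = 0.249 nm = 2.49e-10 m
G = 166 GPa = 1.66e+11 Pa
E = 0.5 * 1.66e+11 * (2.49e-10)^2
E = 5.146e-09 J/m


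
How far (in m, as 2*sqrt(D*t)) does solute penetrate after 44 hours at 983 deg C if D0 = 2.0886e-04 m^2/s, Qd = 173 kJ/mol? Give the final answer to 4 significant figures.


Step 1: D = D0 * exp(-Qd/(R*T))
T = 1256.15 K
D = 2.0886e-04 * exp(-173e3 / (8.314 * 1256.15)) = 1.33572e-11 m^2/s
Step 2: L = 2*sqrt(D*t)
t = 44 h = 158400 s
L = 2*sqrt(1.33572e-11 * 158400) = 2.909e-03 m


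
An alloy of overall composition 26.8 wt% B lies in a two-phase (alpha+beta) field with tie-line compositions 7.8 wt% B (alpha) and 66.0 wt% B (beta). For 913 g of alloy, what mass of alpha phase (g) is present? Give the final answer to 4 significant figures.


f_alpha = (C_beta - C0) / (C_beta - C_alpha)
f_alpha = (66.0 - 26.8) / (66.0 - 7.8) = 0.67354
m_alpha = f_alpha * m_total = 0.67354 * 913 = 614.9 g


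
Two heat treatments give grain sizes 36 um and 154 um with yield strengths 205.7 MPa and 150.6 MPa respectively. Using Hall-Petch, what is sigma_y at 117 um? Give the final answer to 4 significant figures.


sigma_y = sigma0 + k / sqrt(d)
1/sqrt(d1) = 1/sqrt(3.6e-05) = 166.667;  1/sqrt(d2) = 80.5823
k = (sigma1 - sigma2) / (1/sqrt(d1) - 1/sqrt(d2)) = (205.7 - 150.6) / (166.667 - 80.5823) = 0.64007 MPa*m^0.5
sigma0 = sigma1 - k/sqrt(d1) = 205.7 - 0.64007*166.667 = 99.0217 MPa
sigma_y(d3) = 99.0217 + 0.64007 / sqrt(1.17e-04) = 158.2 MPa


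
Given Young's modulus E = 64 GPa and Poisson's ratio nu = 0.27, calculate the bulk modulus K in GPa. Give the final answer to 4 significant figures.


K = E / (3*(1-2*nu))
K = 64 / (3*(1-2*0.27))
K = 46.38 GPa


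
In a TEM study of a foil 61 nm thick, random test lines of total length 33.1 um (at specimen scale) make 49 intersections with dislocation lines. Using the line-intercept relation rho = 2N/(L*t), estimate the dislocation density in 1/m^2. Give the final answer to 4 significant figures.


rho = 2N / (L * t)
L = 33.1 um = 3.31e-05 m, t = 61 nm = 6.1e-08 m
rho = 2 * 49 / (3.31e-05 * 6.1e-08)
rho = 4.854e+13 1/m^2


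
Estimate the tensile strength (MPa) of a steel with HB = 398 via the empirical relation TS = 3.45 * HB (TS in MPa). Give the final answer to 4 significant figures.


TS (MPa) = 3.45 * HB
TS = 3.45 * 398
TS = 1373 MPa


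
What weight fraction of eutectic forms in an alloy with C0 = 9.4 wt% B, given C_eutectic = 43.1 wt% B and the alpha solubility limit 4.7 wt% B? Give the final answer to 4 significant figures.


f_primary = (C_e - C0) / (C_e - C_alpha_max)
f_primary = (43.1 - 9.4) / (43.1 - 4.7)
f_primary = 0.877604
f_eutectic = 1 - 0.877604 = 0.1224


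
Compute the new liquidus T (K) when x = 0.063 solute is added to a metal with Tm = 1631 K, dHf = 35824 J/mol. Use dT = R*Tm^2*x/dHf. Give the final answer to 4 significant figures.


dT = R*Tm^2*x / dHf
dT = 8.314 * 1631^2 * 0.063 / 35824
dT = 38.8942 K
T_new = 1631 - 38.8942 = 1592 K


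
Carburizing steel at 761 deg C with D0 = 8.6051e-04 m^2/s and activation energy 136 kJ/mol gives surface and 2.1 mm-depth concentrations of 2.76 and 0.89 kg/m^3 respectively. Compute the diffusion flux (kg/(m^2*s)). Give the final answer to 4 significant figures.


Step 1: D = D0 * exp(-Qd/(R*T))
T = 761 + 273.15 = 1034.15 K
D = 8.6051e-04 * exp(-136e3 / (8.314 * 1034.15)) = 1.16194e-10 m^2/s
Step 2: J = D * (C1 - C2) / dx
J = 1.16194e-10 * (2.76 - 0.89) / 2.1e-03
J = 1.035e-07 kg/(m^2*s)


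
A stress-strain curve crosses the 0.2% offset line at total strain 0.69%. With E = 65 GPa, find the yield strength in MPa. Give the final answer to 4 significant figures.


Offset strain = 0.002
Elastic strain at yield = total_strain - offset = 6.9e-03 - 0.002 = 4.9e-03
sigma_y = E * elastic_strain = 65000 * 4.9e-03
sigma_y = 318.5 MPa


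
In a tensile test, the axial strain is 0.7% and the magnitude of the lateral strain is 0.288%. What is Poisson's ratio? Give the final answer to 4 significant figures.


nu = -epsilon_lat / epsilon_axial
Lateral strain is contraction (negative), so using magnitudes:
nu = 0.288 / 0.7
nu = 0.4114


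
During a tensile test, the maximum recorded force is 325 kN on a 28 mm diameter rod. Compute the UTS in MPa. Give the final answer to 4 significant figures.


A0 = pi*(d/2)^2 = pi*(28/2)^2 = 615.752 mm^2
UTS = F_max / A0 = 325*1000 / 615.752
UTS = 527.8 MPa


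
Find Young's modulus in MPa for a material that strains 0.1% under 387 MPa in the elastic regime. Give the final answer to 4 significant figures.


E = sigma / epsilon
epsilon = 0.1% = 1e-03
E = 387 / 1e-03
E = 387000 MPa


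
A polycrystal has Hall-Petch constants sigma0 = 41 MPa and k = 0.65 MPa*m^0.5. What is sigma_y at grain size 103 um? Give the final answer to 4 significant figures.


sigma_y = sigma0 + k / sqrt(d)
d = 103 um = 1.03e-04 m
sigma_y = 41 + 0.65 / sqrt(1.03e-04)
sigma_y = 105 MPa


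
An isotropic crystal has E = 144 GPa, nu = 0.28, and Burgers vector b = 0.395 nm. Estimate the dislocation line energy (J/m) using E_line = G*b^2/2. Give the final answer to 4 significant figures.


Step 1: G = E / (2*(1+nu))
G = 144 / (2*(1+0.28)) = 56.25 GPa = 5.625e+10 Pa
Step 2: E_line = G*b^2/2
b = 0.395 nm = 3.95e-10 m
E_line = 0.5 * 5.625e+10 * (3.95e-10)^2 = 4.388e-09 J/m


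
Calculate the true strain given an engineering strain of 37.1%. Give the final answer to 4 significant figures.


epsilon_true = ln(1 + epsilon_eng)
epsilon_true = ln(1 + 0.371)
epsilon_true = 0.3155


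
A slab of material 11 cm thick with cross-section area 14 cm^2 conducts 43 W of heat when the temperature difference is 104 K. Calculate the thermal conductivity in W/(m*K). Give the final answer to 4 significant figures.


k = Q*L / (A*dT)
L = 0.11 m, A = 1.4e-03 m^2
k = 43 * 0.11 / (1.4e-03 * 104)
k = 32.49 W/(m*K)


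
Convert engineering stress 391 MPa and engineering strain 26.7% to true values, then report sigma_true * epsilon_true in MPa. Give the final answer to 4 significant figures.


sigma_true = sigma_eng * (1 + epsilon_eng)
sigma_true = 391 * (1 + 0.267) = 495.397 MPa
epsilon_true = ln(1 + epsilon_eng)
epsilon_true = ln(1 + 0.267) = 0.236652
sigma_true * epsilon_true = 495.397 * 0.236652 = 117.2 MPa


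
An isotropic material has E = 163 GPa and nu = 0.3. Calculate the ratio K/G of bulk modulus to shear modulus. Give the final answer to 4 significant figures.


G = E / (2*(1+nu))
G = 163 / (2*(1+0.3)) = 62.6923 GPa
K = E / (3*(1-2*nu))
K = 163 / (3*(1-2*0.3)) = 135.833 GPa
K/G = 135.833 / 62.6923 = 2.167


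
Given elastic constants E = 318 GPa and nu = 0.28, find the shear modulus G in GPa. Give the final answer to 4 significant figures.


G = E / (2*(1+nu))
G = 318 / (2*(1+0.28))
G = 124.2 GPa


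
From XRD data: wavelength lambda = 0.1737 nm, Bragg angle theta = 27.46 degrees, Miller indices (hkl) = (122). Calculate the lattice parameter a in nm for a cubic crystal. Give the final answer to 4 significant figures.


d = lambda / (2*sin(theta))
d = 0.1737 / (2*sin(27.46 deg))
d = 0.188342 nm
a = d * sqrt(h^2+k^2+l^2) = 0.188342 * sqrt(9)
a = 0.565 nm


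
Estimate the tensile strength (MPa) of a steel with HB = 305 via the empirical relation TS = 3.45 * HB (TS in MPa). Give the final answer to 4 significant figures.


TS (MPa) = 3.45 * HB
TS = 3.45 * 305
TS = 1052 MPa


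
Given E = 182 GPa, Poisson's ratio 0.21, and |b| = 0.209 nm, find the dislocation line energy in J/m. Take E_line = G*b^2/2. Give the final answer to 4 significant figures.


Step 1: G = E / (2*(1+nu))
G = 182 / (2*(1+0.21)) = 75.2066 GPa = 7.52066e+10 Pa
Step 2: E_line = G*b^2/2
b = 0.209 nm = 2.09e-10 m
E_line = 0.5 * 7.52066e+10 * (2.09e-10)^2 = 1.643e-09 J/m


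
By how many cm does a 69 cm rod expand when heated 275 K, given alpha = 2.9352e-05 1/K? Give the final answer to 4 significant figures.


dL = L0 * alpha * dT
dL = 69 * 2.9352e-05 * 275
dL = 0.557 cm


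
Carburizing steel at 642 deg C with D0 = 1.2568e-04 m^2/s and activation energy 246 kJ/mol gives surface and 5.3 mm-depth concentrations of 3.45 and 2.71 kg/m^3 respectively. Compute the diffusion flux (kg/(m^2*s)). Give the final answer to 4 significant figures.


Step 1: D = D0 * exp(-Qd/(R*T))
T = 642 + 273.15 = 915.15 K
D = 1.2568e-04 * exp(-246e3 / (8.314 * 915.15)) = 1.14196e-18 m^2/s
Step 2: J = D * (C1 - C2) / dx
J = 1.14196e-18 * (3.45 - 2.71) / 5.3e-03
J = 1.594e-16 kg/(m^2*s)


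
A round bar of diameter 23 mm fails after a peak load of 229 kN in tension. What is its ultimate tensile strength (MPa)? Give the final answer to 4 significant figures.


A0 = pi*(d/2)^2 = pi*(23/2)^2 = 415.476 mm^2
UTS = F_max / A0 = 229*1000 / 415.476
UTS = 551.2 MPa


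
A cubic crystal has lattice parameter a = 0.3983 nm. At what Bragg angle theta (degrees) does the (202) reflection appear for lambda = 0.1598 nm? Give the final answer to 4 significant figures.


d = a / sqrt(h^2+k^2+l^2)
d = 0.3983 / sqrt(8) = 0.14082 nm
lambda = 2*d*sin(theta)  =>  sin(theta) = lambda / (2*d)
sin(theta) = 0.1598 / (2 * 0.14082) = 0.56739
theta = 34.57 deg


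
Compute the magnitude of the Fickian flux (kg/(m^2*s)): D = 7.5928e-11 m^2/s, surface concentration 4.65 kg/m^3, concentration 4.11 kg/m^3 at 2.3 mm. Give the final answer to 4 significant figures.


J = -D * (dC/dx) = D * (C1 - C2) / dx
J = 7.5928e-11 * (4.65 - 4.11) / 2.3e-03
J = 1.783e-08 kg/(m^2*s)


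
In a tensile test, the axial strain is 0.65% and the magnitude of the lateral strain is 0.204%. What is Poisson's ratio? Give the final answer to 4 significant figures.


nu = -epsilon_lat / epsilon_axial
Lateral strain is contraction (negative), so using magnitudes:
nu = 0.204 / 0.65
nu = 0.3138


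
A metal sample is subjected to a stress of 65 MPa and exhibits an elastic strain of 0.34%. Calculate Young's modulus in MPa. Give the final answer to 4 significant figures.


E = sigma / epsilon
epsilon = 0.34% = 3.4e-03
E = 65 / 3.4e-03
E = 19120 MPa


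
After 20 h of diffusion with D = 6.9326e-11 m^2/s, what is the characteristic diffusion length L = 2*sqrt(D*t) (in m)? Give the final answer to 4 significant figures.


t = 20 hr = 72000 s
Diffusion length = 2*sqrt(D*t)
= 2*sqrt(6.9326e-11 * 72000)
= 4.468e-03 m


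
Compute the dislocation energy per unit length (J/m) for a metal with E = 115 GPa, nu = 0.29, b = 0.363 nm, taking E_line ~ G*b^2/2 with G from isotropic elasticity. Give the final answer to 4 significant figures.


Step 1: G = E / (2*(1+nu))
G = 115 / (2*(1+0.29)) = 44.5736 GPa = 4.45736e+10 Pa
Step 2: E_line = G*b^2/2
b = 0.363 nm = 3.63e-10 m
E_line = 0.5 * 4.45736e+10 * (3.63e-10)^2 = 2.937e-09 J/m


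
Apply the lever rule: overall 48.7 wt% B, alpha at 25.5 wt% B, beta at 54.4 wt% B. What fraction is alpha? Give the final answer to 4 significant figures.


f_alpha = (C_beta - C0) / (C_beta - C_alpha)
f_alpha = (54.4 - 48.7) / (54.4 - 25.5)
f_alpha = 0.1972


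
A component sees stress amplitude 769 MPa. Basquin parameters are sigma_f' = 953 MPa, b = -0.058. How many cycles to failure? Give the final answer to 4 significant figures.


sigma_a = sigma_f' * (2*Nf)^b
2*Nf = (sigma_a / sigma_f')^(1/b)
2*Nf = (769 / 953)^(1/-0.058)
2*Nf = 40.3943
Nf = 20.2 cycles


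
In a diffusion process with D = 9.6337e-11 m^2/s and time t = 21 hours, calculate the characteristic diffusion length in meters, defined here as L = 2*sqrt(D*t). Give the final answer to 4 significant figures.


t = 21 hr = 75600 s
Diffusion length = 2*sqrt(D*t)
= 2*sqrt(9.6337e-11 * 75600)
= 5.397e-03 m


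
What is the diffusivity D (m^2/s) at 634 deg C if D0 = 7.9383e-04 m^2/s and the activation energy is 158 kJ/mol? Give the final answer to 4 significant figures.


D = D0 * exp(-Qd / (R*T))
T = 907.15 K
D = 7.9383e-04 * exp(-158e3 / (8.314 * 907.15))
D = 6.333e-13 m^2/s


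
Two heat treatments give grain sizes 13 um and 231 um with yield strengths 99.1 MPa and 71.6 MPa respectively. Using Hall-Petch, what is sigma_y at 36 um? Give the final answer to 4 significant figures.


sigma_y = sigma0 + k / sqrt(d)
1/sqrt(d1) = 1/sqrt(1.3e-05) = 277.35;  1/sqrt(d2) = 65.7952
k = (sigma1 - sigma2) / (1/sqrt(d1) - 1/sqrt(d2)) = (99.1 - 71.6) / (277.35 - 65.7952) = 0.12999 MPa*m^0.5
sigma0 = sigma1 - k/sqrt(d1) = 99.1 - 0.12999*277.35 = 63.0473 MPa
sigma_y(d3) = 63.0473 + 0.12999 / sqrt(3.6e-05) = 84.71 MPa


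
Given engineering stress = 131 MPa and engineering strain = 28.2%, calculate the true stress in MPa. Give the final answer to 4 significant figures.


sigma_true = sigma_eng * (1 + epsilon_eng)
sigma_true = 131 * (1 + 0.282)
sigma_true = 167.9 MPa


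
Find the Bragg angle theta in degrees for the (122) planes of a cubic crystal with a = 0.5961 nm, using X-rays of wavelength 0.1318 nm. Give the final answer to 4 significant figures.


d = a / sqrt(h^2+k^2+l^2)
d = 0.5961 / sqrt(9) = 0.1987 nm
lambda = 2*d*sin(theta)  =>  sin(theta) = lambda / (2*d)
sin(theta) = 0.1318 / (2 * 0.1987) = 0.331656
theta = 19.37 deg


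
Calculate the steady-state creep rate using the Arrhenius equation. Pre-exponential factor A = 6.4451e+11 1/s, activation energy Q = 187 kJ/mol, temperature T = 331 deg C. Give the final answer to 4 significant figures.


rate = A * exp(-Q / (R*T))
T = 331 + 273.15 = 604.15 K
rate = 6.4451e+11 * exp(-187e3 / (8.314 * 604.15))
rate = 4.372e-05 1/s


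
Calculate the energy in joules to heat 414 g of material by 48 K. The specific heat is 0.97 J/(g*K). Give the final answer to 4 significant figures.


Q = m * cp * dT
Q = 414 * 0.97 * 48
Q = 19280 J


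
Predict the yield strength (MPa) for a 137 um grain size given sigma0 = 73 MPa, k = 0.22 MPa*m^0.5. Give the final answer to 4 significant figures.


sigma_y = sigma0 + k / sqrt(d)
d = 137 um = 1.37e-04 m
sigma_y = 73 + 0.22 / sqrt(1.37e-04)
sigma_y = 91.8 MPa


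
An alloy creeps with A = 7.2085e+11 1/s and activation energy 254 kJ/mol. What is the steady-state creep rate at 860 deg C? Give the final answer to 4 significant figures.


rate = A * exp(-Q / (R*T))
T = 860 + 273.15 = 1133.15 K
rate = 7.2085e+11 * exp(-254e3 / (8.314 * 1133.15))
rate = 1.409 1/s


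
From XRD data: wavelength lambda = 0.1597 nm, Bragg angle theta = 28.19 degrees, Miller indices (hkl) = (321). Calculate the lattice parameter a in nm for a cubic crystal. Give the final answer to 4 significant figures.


d = lambda / (2*sin(theta))
d = 0.1597 / (2*sin(28.19 deg))
d = 0.169032 nm
a = d * sqrt(h^2+k^2+l^2) = 0.169032 * sqrt(14)
a = 0.6325 nm


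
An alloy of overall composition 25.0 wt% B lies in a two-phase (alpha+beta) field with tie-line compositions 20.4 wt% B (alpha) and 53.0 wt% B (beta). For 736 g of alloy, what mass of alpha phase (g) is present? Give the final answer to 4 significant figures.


f_alpha = (C_beta - C0) / (C_beta - C_alpha)
f_alpha = (53.0 - 25.0) / (53.0 - 20.4) = 0.858896
m_alpha = f_alpha * m_total = 0.858896 * 736 = 632.1 g


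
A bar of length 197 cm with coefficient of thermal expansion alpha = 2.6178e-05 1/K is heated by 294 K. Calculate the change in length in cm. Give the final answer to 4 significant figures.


dL = L0 * alpha * dT
dL = 197 * 2.6178e-05 * 294
dL = 1.516 cm


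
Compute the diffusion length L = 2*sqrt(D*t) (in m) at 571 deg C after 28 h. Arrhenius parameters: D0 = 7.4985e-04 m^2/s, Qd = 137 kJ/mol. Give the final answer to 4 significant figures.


Step 1: D = D0 * exp(-Qd/(R*T))
T = 844.15 K
D = 7.4985e-04 * exp(-137e3 / (8.314 * 844.15)) = 2.49649e-12 m^2/s
Step 2: L = 2*sqrt(D*t)
t = 28 h = 100800 s
L = 2*sqrt(2.49649e-12 * 100800) = 1.003e-03 m


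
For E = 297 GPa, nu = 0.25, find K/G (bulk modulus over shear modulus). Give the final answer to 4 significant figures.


G = E / (2*(1+nu))
G = 297 / (2*(1+0.25)) = 118.8 GPa
K = E / (3*(1-2*nu))
K = 297 / (3*(1-2*0.25)) = 198 GPa
K/G = 198 / 118.8 = 1.667


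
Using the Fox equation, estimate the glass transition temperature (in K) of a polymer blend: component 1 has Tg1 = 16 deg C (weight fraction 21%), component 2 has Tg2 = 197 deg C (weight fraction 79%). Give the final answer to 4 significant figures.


1/Tg = w1/Tg1 + w2/Tg2 (in Kelvin)
Tg1 = 289.15 K, Tg2 = 470.15 K
1/Tg = 0.21/289.15 + 0.79/470.15
Tg = 415.5 K


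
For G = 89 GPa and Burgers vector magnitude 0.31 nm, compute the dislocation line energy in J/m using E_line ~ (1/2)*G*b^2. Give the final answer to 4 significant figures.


E = G*b^2/2
b = 0.31 nm = 3.1e-10 m
G = 89 GPa = 8.9e+10 Pa
E = 0.5 * 8.9e+10 * (3.1e-10)^2
E = 4.276e-09 J/m


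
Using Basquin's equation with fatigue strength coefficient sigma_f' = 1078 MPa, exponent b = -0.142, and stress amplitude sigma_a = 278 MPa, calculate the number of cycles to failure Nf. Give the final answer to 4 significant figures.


sigma_a = sigma_f' * (2*Nf)^b
2*Nf = (sigma_a / sigma_f')^(1/b)
2*Nf = (278 / 1078)^(1/-0.142)
2*Nf = 13960.1
Nf = 6980 cycles


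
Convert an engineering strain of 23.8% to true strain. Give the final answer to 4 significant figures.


epsilon_true = ln(1 + epsilon_eng)
epsilon_true = ln(1 + 0.238)
epsilon_true = 0.2135


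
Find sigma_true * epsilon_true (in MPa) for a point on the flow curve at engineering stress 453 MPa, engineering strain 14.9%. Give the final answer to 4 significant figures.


sigma_true = sigma_eng * (1 + epsilon_eng)
sigma_true = 453 * (1 + 0.149) = 520.497 MPa
epsilon_true = ln(1 + epsilon_eng)
epsilon_true = ln(1 + 0.149) = 0.138892
sigma_true * epsilon_true = 520.497 * 0.138892 = 72.29 MPa


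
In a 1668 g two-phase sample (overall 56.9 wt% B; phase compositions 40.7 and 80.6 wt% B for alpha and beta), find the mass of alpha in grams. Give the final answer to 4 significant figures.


f_alpha = (C_beta - C0) / (C_beta - C_alpha)
f_alpha = (80.6 - 56.9) / (80.6 - 40.7) = 0.593985
m_alpha = f_alpha * m_total = 0.593985 * 1668 = 990.8 g


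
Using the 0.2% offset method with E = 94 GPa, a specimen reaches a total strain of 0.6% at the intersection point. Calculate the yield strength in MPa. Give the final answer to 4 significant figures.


Offset strain = 0.002
Elastic strain at yield = total_strain - offset = 6e-03 - 0.002 = 4e-03
sigma_y = E * elastic_strain = 94000 * 4e-03
sigma_y = 376 MPa


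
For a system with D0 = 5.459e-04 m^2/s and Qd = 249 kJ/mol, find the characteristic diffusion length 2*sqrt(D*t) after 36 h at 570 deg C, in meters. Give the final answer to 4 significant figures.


Step 1: D = D0 * exp(-Qd/(R*T))
T = 843.15 K
D = 5.459e-04 * exp(-249e3 / (8.314 * 843.15)) = 2.04439e-19 m^2/s
Step 2: L = 2*sqrt(D*t)
t = 36 h = 129600 s
L = 2*sqrt(2.04439e-19 * 129600) = 3.255e-07 m


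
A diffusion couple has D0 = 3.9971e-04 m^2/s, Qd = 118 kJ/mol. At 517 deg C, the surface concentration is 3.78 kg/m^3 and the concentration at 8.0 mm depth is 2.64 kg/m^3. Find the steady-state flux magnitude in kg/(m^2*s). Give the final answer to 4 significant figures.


Step 1: D = D0 * exp(-Qd/(R*T))
T = 517 + 273.15 = 790.15 K
D = 3.9971e-04 * exp(-118e3 / (8.314 * 790.15)) = 6.32133e-12 m^2/s
Step 2: J = D * (C1 - C2) / dx
J = 6.32133e-12 * (3.78 - 2.64) / 8e-03
J = 9.008e-10 kg/(m^2*s)


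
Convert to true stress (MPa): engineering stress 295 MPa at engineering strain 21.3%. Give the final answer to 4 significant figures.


sigma_true = sigma_eng * (1 + epsilon_eng)
sigma_true = 295 * (1 + 0.213)
sigma_true = 357.8 MPa


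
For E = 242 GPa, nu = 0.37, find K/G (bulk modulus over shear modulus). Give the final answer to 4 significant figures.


G = E / (2*(1+nu))
G = 242 / (2*(1+0.37)) = 88.3212 GPa
K = E / (3*(1-2*nu))
K = 242 / (3*(1-2*0.37)) = 310.256 GPa
K/G = 310.256 / 88.3212 = 3.513


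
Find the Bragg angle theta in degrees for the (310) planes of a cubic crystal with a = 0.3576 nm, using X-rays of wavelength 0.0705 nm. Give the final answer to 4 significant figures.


d = a / sqrt(h^2+k^2+l^2)
d = 0.3576 / sqrt(10) = 0.113083 nm
lambda = 2*d*sin(theta)  =>  sin(theta) = lambda / (2*d)
sin(theta) = 0.0705 / (2 * 0.113083) = 0.311718
theta = 18.16 deg


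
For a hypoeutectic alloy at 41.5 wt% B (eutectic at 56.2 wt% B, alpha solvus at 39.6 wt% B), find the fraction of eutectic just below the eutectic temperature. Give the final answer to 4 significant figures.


f_primary = (C_e - C0) / (C_e - C_alpha_max)
f_primary = (56.2 - 41.5) / (56.2 - 39.6)
f_primary = 0.885542
f_eutectic = 1 - 0.885542 = 0.1145


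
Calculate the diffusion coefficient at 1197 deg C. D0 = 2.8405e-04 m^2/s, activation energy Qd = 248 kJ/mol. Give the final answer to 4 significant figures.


D = D0 * exp(-Qd / (R*T))
T = 1470.15 K
D = 2.8405e-04 * exp(-248e3 / (8.314 * 1470.15))
D = 4.381e-13 m^2/s


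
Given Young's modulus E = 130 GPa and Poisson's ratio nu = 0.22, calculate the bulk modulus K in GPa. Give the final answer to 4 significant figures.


K = E / (3*(1-2*nu))
K = 130 / (3*(1-2*0.22))
K = 77.38 GPa


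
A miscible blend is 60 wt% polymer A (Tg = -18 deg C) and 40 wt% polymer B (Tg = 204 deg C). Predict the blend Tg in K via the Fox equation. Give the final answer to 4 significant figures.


1/Tg = w1/Tg1 + w2/Tg2 (in Kelvin)
Tg1 = 255.15 K, Tg2 = 477.15 K
1/Tg = 0.6/255.15 + 0.4/477.15
Tg = 313.5 K


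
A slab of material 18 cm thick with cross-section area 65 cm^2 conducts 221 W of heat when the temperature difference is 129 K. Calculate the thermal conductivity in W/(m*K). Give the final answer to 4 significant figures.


k = Q*L / (A*dT)
L = 0.18 m, A = 6.5e-03 m^2
k = 221 * 0.18 / (6.5e-03 * 129)
k = 47.44 W/(m*K)


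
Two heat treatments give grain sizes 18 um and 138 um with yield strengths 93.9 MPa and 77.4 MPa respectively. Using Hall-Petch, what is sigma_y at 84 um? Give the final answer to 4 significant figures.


sigma_y = sigma0 + k / sqrt(d)
1/sqrt(d1) = 1/sqrt(1.8e-05) = 235.702;  1/sqrt(d2) = 85.1257
k = (sigma1 - sigma2) / (1/sqrt(d1) - 1/sqrt(d2)) = (93.9 - 77.4) / (235.702 - 85.1257) = 0.109579 MPa*m^0.5
sigma0 = sigma1 - k/sqrt(d1) = 93.9 - 0.109579*235.702 = 68.072 MPa
sigma_y(d3) = 68.072 + 0.109579 / sqrt(8.4e-05) = 80.03 MPa


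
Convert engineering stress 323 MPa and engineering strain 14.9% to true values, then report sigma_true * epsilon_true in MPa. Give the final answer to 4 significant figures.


sigma_true = sigma_eng * (1 + epsilon_eng)
sigma_true = 323 * (1 + 0.149) = 371.127 MPa
epsilon_true = ln(1 + epsilon_eng)
epsilon_true = ln(1 + 0.149) = 0.138892
sigma_true * epsilon_true = 371.127 * 0.138892 = 51.55 MPa
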